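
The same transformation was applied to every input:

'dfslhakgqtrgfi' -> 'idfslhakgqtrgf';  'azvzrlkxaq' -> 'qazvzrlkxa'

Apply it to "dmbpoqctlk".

The pattern: move the last character to the front.
"dmbpoqctlk" → "kdmbpoqctl".

kdmbpoqctl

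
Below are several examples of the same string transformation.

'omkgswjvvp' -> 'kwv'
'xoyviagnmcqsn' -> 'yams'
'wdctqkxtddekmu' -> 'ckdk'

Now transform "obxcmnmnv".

The rule is to keep one character in every 3, starting at position 3 (positions 3rd, 6th, 9th, ...).
On "obxcmnmnv" that produces "xnv".

xnv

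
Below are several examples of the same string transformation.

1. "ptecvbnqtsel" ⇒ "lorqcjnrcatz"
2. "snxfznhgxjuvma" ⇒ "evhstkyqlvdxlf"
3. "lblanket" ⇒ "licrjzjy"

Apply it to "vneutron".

rpmltlcs

The transformation: swap the front and back halves of the string, then shift every letter 2 places backward in the alphabet (wrapping around).
Doing the same to "vneutron": "rpmltlcs".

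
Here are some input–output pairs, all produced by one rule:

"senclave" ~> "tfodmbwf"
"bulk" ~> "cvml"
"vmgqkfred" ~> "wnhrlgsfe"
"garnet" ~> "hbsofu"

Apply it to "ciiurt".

Each output is the input with this applied: shift every letter 1 place forward in the alphabet (wrapping around).
Doing the same to "ciiurt": "djjvsu".

djjvsu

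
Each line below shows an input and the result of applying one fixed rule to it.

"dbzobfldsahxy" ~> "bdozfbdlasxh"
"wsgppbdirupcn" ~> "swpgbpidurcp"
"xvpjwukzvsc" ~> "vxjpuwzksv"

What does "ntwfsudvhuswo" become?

tnfwusvduhws

Looking at the pairs, the operation is to delete the last character, then swap each adjacent pair of characters (1↔2, 3↔4, ...).
Applying both steps to "ntwfsudvhuswo": "ntwfsudvhusw", then "tnfwusvduhws".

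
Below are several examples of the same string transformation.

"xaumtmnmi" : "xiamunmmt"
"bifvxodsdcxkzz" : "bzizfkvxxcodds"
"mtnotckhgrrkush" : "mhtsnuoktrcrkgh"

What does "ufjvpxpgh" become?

uhfgjpvxp

Rule — take characters alternately from the front and the back (1st, last, 2nd, 2nd-last, ...).
Doing the same to "ufjvpxpgh": "uhfgjpvxp".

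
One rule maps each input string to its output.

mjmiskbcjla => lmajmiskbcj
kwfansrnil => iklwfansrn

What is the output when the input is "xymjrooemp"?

Looking at the pairs, the operation is to swap the first and last characters, then move the last 2 characters to the front (rotate right by 2).
"xymjrooemp" → "mxpymjrooe".

mxpymjrooe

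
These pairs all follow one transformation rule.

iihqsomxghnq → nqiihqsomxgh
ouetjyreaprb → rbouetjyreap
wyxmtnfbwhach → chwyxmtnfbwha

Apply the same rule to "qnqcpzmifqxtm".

The rule is to move the last 2 characters to the front (rotate right by 2).
For "qnqcpzmifqxtm" the result is "tmqnqcpzmifqx".

tmqnqcpzmifqx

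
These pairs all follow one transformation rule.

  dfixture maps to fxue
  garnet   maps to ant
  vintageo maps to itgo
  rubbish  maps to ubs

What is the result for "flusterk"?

lsek

Rule — keep every other character starting from the second (positions 2nd, 4th, 6th, ...).
For "flusterk" the result is "lsek".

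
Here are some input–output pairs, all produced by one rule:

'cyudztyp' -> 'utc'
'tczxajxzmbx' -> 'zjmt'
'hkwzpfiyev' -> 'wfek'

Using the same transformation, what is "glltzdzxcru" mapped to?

ldcg

The rule is to move the first 2 characters to the end (rotate left by 2), then keep one character in every 3, starting at position 1 (positions 1st, 4th, 7th, ...).
On "glltzdzxcru": the first step gives "ltzdzxcrugl", and the second then gives "ldcg".
(Check on "tczxajxzmbx": → "zxajxzmbxtc" → "zjmt" ✓)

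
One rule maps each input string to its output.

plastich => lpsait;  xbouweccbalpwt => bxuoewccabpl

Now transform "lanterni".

In each case the input is transformed by: swap each adjacent pair of characters (1↔2, 3↔4, ...), then delete the last 2 characters.
For "lanterni", step one produces "altnrein"; step two turns that into "altnre".

altnre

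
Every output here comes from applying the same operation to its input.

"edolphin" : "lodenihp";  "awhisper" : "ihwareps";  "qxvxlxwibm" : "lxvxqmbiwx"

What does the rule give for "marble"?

The transformation: reverse the string, then swap the front and back halves of the string.
Working it through for "marble": intermediate "elbram", final "ramelb".

ramelb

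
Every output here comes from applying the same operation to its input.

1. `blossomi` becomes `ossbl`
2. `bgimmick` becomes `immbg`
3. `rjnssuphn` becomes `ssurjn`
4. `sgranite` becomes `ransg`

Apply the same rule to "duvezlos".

vezdu

In each case the input is transformed by: delete the last 3 characters, then move the last 3 characters to the front (rotate right by 3).
"duvezlos" → "vezdu".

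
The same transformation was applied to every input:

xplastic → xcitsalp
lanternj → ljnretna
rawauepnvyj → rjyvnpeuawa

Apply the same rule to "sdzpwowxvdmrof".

Each output is the input with this applied: reverse the string, then move the last character to the front.
Working it through for "sdzpwowxvdmrof": intermediate "formdvxwowpzds", final "sformdvxwowpzd".

sformdvxwowpzd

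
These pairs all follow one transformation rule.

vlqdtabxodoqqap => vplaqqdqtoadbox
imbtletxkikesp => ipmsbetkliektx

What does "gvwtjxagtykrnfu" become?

The transformation: take characters alternately from the front and the back (1st, last, 2nd, 2nd-last, ...).
Applying that to "gvwtjxagtykrnfu" gives "guvfwntrjkxyatg".

guvfwntrjkxyatg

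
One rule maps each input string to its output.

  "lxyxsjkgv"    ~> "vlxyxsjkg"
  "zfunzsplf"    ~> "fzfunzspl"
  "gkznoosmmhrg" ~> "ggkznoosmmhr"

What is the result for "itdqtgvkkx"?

xitdqtgvkk

Rule — move the last character to the front.
For "itdqtgvkkx" the result is "xitdqtgvkk".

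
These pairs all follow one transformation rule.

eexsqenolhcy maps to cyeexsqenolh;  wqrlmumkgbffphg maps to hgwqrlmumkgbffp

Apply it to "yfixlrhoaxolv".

lvyfixlrhoaxo

In each case the input is transformed by: move the last 2 characters to the front (rotate right by 2).
Doing the same to "yfixlrhoaxolv": "lvyfixlrhoaxo".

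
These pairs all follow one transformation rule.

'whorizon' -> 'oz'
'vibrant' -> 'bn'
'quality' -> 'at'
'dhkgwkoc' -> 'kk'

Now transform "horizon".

What's happening: keep one character in every 3, starting at position 3 (positions 3rd, 6th, 9th, ...).
"horizon" → "ro".

ro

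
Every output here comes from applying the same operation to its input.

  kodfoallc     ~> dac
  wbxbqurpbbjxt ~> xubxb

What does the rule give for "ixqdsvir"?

Rule — move the first 2 characters to the end (rotate left by 2), then keep one character in every 3, starting at position 1 (positions 1st, 4th, 7th, ...).
On "ixqdsvir": the first step gives "qdsvirix", and the second then gives "qvi".

qvi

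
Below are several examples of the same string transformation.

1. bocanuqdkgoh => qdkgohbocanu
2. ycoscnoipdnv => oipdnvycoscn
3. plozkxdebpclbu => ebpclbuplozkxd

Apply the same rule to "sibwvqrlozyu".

rlozyusibwvq

The rule is to swap the front and back halves of the string.
For "sibwvqrlozyu" the result is "rlozyusibwvq".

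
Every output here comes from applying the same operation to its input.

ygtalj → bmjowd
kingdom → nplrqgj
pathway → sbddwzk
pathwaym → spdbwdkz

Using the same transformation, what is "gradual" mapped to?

jouddxg

What's happening: take characters alternately from the front and the back (1st, last, 2nd, 2nd-last, ...), then shift every letter 3 places forward in the alphabet (wrapping around).
"gradual" → "glraaud" → "jouddxg".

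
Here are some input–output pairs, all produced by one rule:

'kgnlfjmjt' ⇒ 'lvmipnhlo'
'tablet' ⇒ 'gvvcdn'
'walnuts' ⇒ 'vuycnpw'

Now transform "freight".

jvhtgki

What's happening: shift every letter 2 places forward in the alphabet (wrapping around), then move the last 2 characters to the front (rotate right by 2).
On "freight": the first step gives "htgkijv", and the second then gives "jvhtgki".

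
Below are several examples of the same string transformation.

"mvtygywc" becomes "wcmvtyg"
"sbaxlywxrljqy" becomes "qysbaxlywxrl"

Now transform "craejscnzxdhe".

hecraejscnzx

The transformation: move the last 2 characters to the front (rotate right by 2), then delete the last character.
Working it through for "craejscnzxdhe": intermediate "hecraejscnzxd", final "hecraejscnzx".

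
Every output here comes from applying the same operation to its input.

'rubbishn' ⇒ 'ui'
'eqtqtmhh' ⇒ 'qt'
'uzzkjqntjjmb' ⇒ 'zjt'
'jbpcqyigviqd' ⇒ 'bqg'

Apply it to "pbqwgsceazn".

bge

The rule is to keep one character in every 3, starting at position 2 (positions 2nd, 5th, 8th, ...), then delete the last character.
Working it through for "pbqwgsceazn": intermediate "bgen", final "bge".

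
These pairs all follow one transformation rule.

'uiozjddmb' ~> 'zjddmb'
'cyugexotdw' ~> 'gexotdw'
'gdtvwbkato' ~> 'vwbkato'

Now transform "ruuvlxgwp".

vlxgwp

The transformation: delete the first 3 characters.
For "ruuvlxgwp" the result is "vlxgwp".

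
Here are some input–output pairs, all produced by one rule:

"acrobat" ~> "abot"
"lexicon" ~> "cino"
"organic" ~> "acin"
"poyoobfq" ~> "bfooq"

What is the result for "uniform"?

What's happening: delete the first 3 characters, then sort the characters into alphabetical order.
"uniform" → "fmor".

fmor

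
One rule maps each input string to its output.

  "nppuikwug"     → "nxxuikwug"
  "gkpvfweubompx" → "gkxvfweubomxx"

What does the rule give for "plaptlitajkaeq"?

The transformation: replace every "p" with "x".
On "plaptlitajkaeq" that produces "xlaxtlitajkaeq".

xlaxtlitajkaeq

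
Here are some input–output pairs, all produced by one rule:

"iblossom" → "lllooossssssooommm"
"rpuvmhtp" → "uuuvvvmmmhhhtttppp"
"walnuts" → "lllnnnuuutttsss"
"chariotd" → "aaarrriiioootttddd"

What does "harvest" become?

Looking at the pairs, the operation is to delete the first 2 characters, then repeat every character 3 times.
For "harvest", step one produces "rvest"; step two turns that into "rrrvvveeesssttt".

rrrvvveeesssttt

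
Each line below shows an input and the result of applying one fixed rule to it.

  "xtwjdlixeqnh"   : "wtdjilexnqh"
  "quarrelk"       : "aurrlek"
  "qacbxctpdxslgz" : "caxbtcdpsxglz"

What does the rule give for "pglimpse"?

Looking at the pairs, the operation is to delete the first character, then swap each adjacent pair of characters (1↔2, 3↔4, ...).
Applying that to "pglimpse" gives "lgmispe".

lgmispe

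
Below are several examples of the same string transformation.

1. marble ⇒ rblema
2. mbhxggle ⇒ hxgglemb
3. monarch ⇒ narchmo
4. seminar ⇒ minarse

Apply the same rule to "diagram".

agramdi

The transformation: move the first 2 characters to the end (rotate left by 2).
So "diagram" becomes "agramdi".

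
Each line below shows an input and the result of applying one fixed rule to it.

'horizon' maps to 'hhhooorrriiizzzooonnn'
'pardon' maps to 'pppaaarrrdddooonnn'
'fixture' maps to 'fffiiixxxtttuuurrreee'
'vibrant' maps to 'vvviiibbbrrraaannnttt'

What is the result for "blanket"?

What's happening: repeat every character 3 times.
On "blanket" that produces "bbblllaaannnkkkeeettt".

bbblllaaannnkkkeeettt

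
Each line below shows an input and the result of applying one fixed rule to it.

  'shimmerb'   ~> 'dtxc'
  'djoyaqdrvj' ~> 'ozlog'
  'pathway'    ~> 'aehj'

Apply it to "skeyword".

The pattern: keep every other character starting from the first (positions 1st, 3rd, 5th, ...), then shift every letter 11 places forward in the alphabet (wrapping around).
"skeyword" → "dphc".

dphc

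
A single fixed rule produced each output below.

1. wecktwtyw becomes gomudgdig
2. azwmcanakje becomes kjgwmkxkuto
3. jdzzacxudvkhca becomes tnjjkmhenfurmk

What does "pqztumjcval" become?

zajdewtmfkv

The transformation: shift every letter 10 places forward in the alphabet (wrapping around).
So "pqztumjcval" becomes "zajdewtmfkv".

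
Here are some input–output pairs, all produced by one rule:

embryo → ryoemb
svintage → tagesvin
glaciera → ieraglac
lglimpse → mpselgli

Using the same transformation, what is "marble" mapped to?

Each output is the input with this applied: swap the front and back halves of the string.
On "marble" that produces "blemar".

blemar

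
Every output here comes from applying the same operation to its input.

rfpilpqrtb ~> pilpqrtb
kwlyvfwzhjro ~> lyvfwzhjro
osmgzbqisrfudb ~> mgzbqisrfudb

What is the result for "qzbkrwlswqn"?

bkrwlswqn

Rule — delete the first 2 characters.
On "qzbkrwlswqn" that produces "bkrwlswqn".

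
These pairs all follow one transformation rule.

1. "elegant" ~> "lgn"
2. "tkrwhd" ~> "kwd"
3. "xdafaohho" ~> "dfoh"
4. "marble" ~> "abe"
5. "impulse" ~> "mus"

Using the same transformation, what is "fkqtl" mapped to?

What's happening: keep every other character starting from the second (positions 2nd, 4th, 6th, ...).
For "fkqtl" the result is "kt".

kt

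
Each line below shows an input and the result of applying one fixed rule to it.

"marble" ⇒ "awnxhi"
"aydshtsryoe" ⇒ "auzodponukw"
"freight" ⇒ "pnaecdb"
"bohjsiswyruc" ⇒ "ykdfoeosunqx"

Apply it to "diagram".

iewcnwz

What's happening: shift every letter 4 places backward in the alphabet (wrapping around), then swap the first and last characters.
Working it through for "diagram": intermediate "zewcnwi", final "iewcnwz".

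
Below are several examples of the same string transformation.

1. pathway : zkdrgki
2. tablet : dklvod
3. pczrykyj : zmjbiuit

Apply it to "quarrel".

aekbbov

The rule is to shift every letter 10 places forward in the alphabet (wrapping around).
For "quarrel" the result is "aekbbov".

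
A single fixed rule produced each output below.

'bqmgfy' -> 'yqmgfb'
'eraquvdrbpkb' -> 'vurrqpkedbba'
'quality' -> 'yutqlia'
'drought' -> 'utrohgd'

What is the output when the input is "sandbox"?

xsondba

Rule — sort the characters into reverse alphabetical order.
Doing the same to "sandbox": "xsondba".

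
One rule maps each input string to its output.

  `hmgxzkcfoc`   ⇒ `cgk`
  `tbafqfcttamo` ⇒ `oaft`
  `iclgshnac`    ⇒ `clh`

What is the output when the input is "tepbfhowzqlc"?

cphz

Each output is the input with this applied: move the last 2 characters to the front (rotate right by 2), then keep one character in every 3, starting at position 2 (positions 2nd, 5th, 8th, ...).
Applying both steps to "tepbfhowzqlc": "lctepbfhowzq", then "cphz".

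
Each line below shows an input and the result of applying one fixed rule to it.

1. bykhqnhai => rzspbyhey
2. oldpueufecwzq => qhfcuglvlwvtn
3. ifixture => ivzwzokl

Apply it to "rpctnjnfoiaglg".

cxigtkeaewfzrx

Looking at the pairs, the operation is to shift every letter 9 places backward in the alphabet (wrapping around), then move the last 2 characters to the front (rotate right by 2).
Applying both steps to "rpctnjnfoiaglg": "igtkeaewfzrxcx", then "cxigtkeaewfzrx".
(Check on "bykhqnhai": → "spbyheyrz" → "rzspbyhey" ✓)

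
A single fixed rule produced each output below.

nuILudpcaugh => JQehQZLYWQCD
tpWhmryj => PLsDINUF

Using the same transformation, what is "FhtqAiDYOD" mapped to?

In each case the input is transformed by: flip the case of every letter, then shift every letter 4 places backward in the alphabet (wrapping around).
"FhtqAiDYOD" → "bDPMwEzukz".
(Check on "tpWhmryj": → "TPwHMRYJ" → "PLsDINUF" ✓)

bDPMwEzukz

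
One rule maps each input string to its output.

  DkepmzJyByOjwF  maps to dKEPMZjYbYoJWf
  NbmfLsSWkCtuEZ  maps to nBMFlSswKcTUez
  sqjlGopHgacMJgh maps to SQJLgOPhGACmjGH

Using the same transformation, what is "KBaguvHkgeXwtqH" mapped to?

kbAGUVhKGExWTQh

The rule is to flip the case of every letter.
"KBaguvHkgeXwtqH" → "kbAGUVhKGExWTQh".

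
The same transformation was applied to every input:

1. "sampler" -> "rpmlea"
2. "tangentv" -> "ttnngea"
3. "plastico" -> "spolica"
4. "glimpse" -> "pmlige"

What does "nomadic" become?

In each case the input is transformed by: sort the characters into reverse alphabetical order, then delete the first character.
On "nomadic": the first step gives "onmidca", and the second then gives "nmidca".
(Check on "sampler": → "srpmlea" → "rpmlea" ✓)

nmidca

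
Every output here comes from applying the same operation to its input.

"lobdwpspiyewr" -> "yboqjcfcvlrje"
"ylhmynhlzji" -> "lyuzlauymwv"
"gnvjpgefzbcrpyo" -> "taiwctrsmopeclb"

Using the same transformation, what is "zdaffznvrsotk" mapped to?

Rule — shift every letter 13 places forward in the alphabet (wrapping around) — i.e. ROT13.
On "zdaffznvrsotk" that produces "mqnssmaiefbgx".

mqnssmaiefbgx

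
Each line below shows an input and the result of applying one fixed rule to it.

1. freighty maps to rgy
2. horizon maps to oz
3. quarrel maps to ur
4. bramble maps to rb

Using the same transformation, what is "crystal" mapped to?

rt

Rule — keep one character in every 3, starting at position 2 (positions 2nd, 5th, 8th, ...).
"crystal" → "rt".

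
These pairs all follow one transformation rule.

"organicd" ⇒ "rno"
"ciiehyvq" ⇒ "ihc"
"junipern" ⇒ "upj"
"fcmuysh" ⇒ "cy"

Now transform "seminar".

en

Each output is the input with this applied: swap the first and last characters, then keep one character in every 3, starting at position 2 (positions 2nd, 5th, 8th, ...).
"seminar" → "reminas" → "en".
(Check on "ciiehyvq": → "qiiehyvc" → "ihc" ✓)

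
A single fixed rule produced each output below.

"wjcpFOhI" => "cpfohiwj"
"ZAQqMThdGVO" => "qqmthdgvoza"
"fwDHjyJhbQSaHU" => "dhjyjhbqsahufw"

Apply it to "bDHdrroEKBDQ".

The transformation: move the first 2 characters to the end (rotate left by 2), then convert every letter to lowercase.
Working it through for "bDHdrroEKBDQ": intermediate "HdrroEKBDQbD", final "hdrroekbdqbd".

hdrroekbdqbd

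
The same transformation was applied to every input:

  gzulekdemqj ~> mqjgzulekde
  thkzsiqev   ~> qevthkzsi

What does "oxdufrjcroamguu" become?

guuoxdufrjcroam

In each case the input is transformed by: move the last 3 characters to the front (rotate right by 3).
On "oxdufrjcroamguu" that produces "guuoxdufrjcroam".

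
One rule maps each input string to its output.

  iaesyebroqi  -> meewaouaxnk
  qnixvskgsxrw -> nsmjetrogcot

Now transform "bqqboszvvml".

The pattern: move the last 2 characters to the front (rotate right by 2), then shift every letter 4 places backward in the alphabet (wrapping around).
Applying both steps to "bqqboszvvml": "mlbqqboszvv", then "ihxmmxkovrr".

ihxmmxkovrr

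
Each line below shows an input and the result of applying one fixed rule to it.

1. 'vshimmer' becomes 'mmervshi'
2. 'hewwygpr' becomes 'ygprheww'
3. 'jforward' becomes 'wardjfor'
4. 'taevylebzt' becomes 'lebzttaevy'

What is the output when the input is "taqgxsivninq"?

ivninqtaqgxs

Each output is the input with this applied: swap the front and back halves of the string.
So "taqgxsivninq" becomes "ivninqtaqgxs".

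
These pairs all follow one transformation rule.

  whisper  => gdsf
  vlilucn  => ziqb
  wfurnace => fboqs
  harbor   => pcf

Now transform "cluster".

Looking at the pairs, the operation is to shift every letter 12 places backward in the alphabet (wrapping around), then delete the first 3 characters.
On "cluster" that produces "ghsf".

ghsf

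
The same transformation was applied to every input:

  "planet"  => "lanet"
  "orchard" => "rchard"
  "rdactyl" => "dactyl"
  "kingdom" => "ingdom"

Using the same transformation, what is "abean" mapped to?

bean

The pattern: delete the first character.
"abean" → "bean".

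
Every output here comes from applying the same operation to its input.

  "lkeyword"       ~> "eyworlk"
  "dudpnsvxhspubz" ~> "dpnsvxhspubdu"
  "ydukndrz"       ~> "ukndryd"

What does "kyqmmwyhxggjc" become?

qmmwyhxggjky

In each case the input is transformed by: delete the last character, then move the first 2 characters to the end (rotate left by 2).
Starting from "kyqmmwyhxggjc": after the first operation, "kyqmmwyhxggj"; after the second, "qmmwyhxggjky".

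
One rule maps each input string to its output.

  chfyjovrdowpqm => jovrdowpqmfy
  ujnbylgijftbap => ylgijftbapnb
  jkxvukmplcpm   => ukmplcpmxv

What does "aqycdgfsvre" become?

dgfsvreyc

The rule is to delete the first 2 characters, then move the first 2 characters to the end (rotate left by 2).
For "aqycdgfsvre" the result is "dgfsvreyc".
(Check on "jkxvukmplcpm": → "xvukmplcpm" → "ukmplcpmxv" ✓)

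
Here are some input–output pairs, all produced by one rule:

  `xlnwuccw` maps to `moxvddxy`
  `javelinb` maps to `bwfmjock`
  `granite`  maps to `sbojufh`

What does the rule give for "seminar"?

fnjobst

Looking at the pairs, the operation is to move the first character to the end, then shift every letter 1 place forward in the alphabet (wrapping around).
Starting from "seminar": after the first operation, "eminars"; after the second, "fnjobst".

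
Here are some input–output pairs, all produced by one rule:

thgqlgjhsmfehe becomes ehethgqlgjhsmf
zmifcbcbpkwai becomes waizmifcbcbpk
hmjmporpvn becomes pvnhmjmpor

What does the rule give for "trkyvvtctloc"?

loctrkyvvtct

Each output is the input with this applied: move the last 3 characters to the front (rotate right by 3).
On "trkyvvtctloc" that produces "loctrkyvvtct".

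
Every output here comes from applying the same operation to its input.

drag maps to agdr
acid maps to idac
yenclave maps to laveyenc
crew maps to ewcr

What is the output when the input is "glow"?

owgl

The rule is to swap the front and back halves of the string.
So "glow" becomes "owgl".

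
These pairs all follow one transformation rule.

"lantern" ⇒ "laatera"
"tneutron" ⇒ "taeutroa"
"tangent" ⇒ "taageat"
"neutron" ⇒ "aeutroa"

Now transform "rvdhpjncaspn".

The pattern: replace every "n" with "a".
Doing the same to "rvdhpjncaspn": "rvdhpjacaspa".

rvdhpjacaspa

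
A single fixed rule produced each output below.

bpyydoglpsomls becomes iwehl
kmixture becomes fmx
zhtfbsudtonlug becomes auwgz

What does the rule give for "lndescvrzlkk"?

The transformation: keep one character in every 3, starting at position 2 (positions 2nd, 5th, 8th, ...), then shift every letter 7 places backward in the alphabet (wrapping around).
Working it through for "lndescvrzlkk": intermediate "nsrk", final "glkd".
(Check on "zhtfbsudtonlug": → "hbdng" → "auwgz" ✓)

glkd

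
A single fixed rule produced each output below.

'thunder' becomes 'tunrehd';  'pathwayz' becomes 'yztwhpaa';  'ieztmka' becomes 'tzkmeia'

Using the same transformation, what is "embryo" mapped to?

rymobe

What's happening: sort the characters into reverse alphabetical order, then swap each adjacent pair of characters (1↔2, 3↔4, ...).
For "embryo", step one produces "yromeb"; step two turns that into "rymobe".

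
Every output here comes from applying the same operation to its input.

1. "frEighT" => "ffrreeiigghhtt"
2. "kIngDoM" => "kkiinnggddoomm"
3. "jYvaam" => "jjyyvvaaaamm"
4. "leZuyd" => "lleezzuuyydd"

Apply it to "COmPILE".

ccoommppiillee

Looking at the pairs, the operation is to double every character, then convert every letter to lowercase.
For "COmPILE", step one produces "CCOOmmPPIILLEE"; step two turns that into "ccoommppiillee".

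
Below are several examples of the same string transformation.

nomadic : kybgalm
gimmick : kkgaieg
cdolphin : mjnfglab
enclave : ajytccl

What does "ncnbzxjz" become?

What's happening: move the first 2 characters to the end (rotate left by 2), then shift every letter 2 places backward in the alphabet (wrapping around).
"ncnbzxjz" → "nbzxjznc" → "lzxvhxla".

lzxvhxla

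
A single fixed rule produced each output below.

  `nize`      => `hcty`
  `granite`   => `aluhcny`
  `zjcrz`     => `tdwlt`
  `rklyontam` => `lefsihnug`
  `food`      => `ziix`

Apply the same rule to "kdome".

Looking at the pairs, the operation is to shift every letter 6 places backward in the alphabet (wrapping around).
Doing the same to "kdome": "exigy".

exigy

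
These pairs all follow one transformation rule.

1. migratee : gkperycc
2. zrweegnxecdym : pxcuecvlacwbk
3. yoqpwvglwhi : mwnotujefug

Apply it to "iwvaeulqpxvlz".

What's happening: swap each adjacent pair of characters (1↔2, 3↔4, ...), then shift every letter 2 places backward in the alphabet (wrapping around).
On "iwvaeulqpxvlz": the first step gives "wiavueqlxplvz", and the second then gives "ugytscojvnjtx".

ugytscojvnjtx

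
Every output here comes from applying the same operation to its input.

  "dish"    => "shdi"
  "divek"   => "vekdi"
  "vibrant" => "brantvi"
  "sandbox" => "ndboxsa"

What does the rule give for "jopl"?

The pattern: move the first 2 characters to the end (rotate left by 2).
Applying that to "jopl" gives "pljo".

pljo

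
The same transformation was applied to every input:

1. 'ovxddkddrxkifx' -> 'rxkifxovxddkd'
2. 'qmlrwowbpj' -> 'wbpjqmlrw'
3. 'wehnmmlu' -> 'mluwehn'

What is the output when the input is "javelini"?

inijave

What's happening: swap the front and back halves of the string, then delete the first character.
Applying both steps to "javelini": "linijave", then "inijave".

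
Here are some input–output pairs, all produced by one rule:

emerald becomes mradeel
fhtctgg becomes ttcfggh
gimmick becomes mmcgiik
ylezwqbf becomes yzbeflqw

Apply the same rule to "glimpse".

psegilm

The transformation: sort the characters into alphabetical order, then move the last 2 characters to the front (rotate right by 2).
Starting from "glimpse": after the first operation, "egilmps"; after the second, "psegilm".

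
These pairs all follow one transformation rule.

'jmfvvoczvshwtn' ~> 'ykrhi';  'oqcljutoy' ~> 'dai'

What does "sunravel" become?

The pattern: keep one character in every 3, starting at position 1 (positions 1st, 4th, 7th, ...), then shift every letter 11 places backward in the alphabet (wrapping around).
For "sunravel", step one produces "sre"; step two turns that into "hgt".

hgt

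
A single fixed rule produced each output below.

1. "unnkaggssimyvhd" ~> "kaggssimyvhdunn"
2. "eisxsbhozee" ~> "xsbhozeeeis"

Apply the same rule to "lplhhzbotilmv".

Each output is the input with this applied: move the first 3 characters to the end (rotate left by 3).
"lplhhzbotilmv" → "hhzbotilmvlpl".

hhzbotilmvlpl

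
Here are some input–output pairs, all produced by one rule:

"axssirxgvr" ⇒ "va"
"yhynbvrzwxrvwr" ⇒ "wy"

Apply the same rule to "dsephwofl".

The transformation: swap the first and last characters, then keep only the last 2 characters.
"dsephwofl" → "lsephwofd" → "fd".

fd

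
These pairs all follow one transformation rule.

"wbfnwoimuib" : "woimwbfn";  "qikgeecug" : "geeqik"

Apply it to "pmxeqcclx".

eqcpmx

The pattern: delete the last 3 characters, then swap the front and back halves of the string.
"pmxeqcclx" → "pmxeqc" → "eqcpmx".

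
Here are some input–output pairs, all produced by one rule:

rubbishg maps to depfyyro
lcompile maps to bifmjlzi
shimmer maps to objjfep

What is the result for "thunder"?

obakreq

The pattern: shift every letter 3 places backward in the alphabet (wrapping around), then reverse the string.
On "thunder": the first step gives "qerkabo", and the second then gives "obakreq".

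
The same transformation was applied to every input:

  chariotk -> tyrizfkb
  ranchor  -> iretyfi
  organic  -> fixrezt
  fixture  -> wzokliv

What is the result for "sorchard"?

jfityriu

Each output is the input with this applied: shift every letter 9 places backward in the alphabet (wrapping around).
Doing the same to "sorchard": "jfityriu".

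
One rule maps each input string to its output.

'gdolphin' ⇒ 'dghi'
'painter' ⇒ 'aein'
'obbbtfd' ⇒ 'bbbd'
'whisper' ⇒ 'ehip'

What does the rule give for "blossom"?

blmo

Each output is the input with this applied: sort the characters into alphabetical order, then keep only the first 4 characters.
Working it through for "blossom": intermediate "blmooss", final "blmo".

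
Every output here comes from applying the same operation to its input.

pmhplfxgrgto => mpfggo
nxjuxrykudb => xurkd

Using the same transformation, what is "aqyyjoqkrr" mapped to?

qyokr

Looking at the pairs, the operation is to keep every other character starting from the second (positions 2nd, 4th, 6th, ...).
On "aqyyjoqkrr" that produces "qyokr".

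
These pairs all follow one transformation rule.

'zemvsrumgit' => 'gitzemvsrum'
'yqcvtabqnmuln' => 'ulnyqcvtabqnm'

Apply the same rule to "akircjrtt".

Each output is the input with this applied: move the last 3 characters to the front (rotate right by 3).
Applying that to "akircjrtt" gives "rttakircj".

rttakircj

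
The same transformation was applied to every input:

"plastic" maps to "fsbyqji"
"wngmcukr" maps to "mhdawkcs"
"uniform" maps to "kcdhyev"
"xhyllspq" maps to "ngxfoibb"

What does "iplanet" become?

What's happening: take characters alternately from the front and the back (1st, last, 2nd, 2nd-last, ...), then shift every letter 10 places backward in the alphabet (wrapping around).
"iplanet" → "itpelna" → "yjfubdq".

yjfubdq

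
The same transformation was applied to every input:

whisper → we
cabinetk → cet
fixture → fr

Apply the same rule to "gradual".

Rule — swap each adjacent pair of characters (1↔2, 3↔4, ...), then keep one character in every 3, starting at position 2 (positions 2nd, 5th, 8th, ...).
Starting from "gradual": after the first operation, "rgdaaul"; after the second, "ga".

ga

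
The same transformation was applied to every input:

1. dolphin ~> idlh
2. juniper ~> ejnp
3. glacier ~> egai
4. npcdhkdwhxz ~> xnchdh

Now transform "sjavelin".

Looking at the pairs, the operation is to move the last 2 characters to the front (rotate right by 2), then keep every other character starting from the first (positions 1st, 3rd, 5th, ...).
"sjavelin" → "insjavel" → "isae".

isae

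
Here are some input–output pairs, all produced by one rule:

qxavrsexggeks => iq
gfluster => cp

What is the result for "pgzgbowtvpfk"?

di

The rule is to shift every letter 2 places backward in the alphabet (wrapping around), then keep only the last 2 characters.
Starting from "pgzgbowtvpfk": after the first operation, "nexezmurtndi"; after the second, "di".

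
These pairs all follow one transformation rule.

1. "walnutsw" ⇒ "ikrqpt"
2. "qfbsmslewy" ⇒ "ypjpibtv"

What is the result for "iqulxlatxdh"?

riuixquae

Each output is the input with this applied: shift every letter 3 places backward in the alphabet (wrapping around), then delete the first 2 characters.
Working it through for "iqulxlatxdh": intermediate "fnriuixquae", final "riuixquae".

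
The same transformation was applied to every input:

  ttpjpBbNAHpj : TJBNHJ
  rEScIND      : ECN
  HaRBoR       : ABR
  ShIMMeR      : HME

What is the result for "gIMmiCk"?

IMC

Looking at the pairs, the operation is to keep every other character starting from the second (positions 2nd, 4th, 6th, ...), then convert every letter to uppercase.
For "gIMmiCk", step one produces "ImC"; step two turns that into "IMC".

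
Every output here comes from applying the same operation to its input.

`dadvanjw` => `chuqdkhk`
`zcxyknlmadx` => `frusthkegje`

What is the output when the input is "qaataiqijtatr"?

The transformation: move the first 3 characters to the end (rotate left by 3), then shift every letter 7 places forward in the alphabet (wrapping around).
On "qaataiqijtatr": the first step gives "taiqijtatrqaa", and the second then gives "ahpxpqahayxhh".

ahpxpqahayxhh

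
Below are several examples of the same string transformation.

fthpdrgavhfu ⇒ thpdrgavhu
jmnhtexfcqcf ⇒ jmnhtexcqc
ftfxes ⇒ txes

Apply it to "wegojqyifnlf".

The pattern: remove every "f".
For "wegojqyifnlf" the result is "wegojqyinl".

wegojqyinl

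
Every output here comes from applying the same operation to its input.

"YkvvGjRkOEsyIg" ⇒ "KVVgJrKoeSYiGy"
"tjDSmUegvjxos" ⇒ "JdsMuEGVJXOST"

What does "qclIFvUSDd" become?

The rule is to move the first character to the end, then flip the case of every letter.
"qclIFvUSDd" → "clIFvUSDdq" → "CLifVusdDQ".

CLifVusdDQ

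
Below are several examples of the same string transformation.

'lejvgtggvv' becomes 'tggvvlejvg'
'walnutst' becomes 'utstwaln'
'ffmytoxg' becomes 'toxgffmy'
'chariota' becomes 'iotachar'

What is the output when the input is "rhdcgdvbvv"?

dvbvvrhdcg

The pattern: swap the front and back halves of the string.
"rhdcgdvbvv" → "dvbvvrhdcg".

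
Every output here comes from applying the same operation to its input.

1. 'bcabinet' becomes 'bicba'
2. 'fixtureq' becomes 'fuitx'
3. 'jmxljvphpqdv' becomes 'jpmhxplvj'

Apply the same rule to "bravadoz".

barva

Rule — delete the last 3 characters, then take characters alternately from the front and the back (1st, last, 2nd, 2nd-last, ...).
Applying both steps to "bravadoz": "brava", then "barva".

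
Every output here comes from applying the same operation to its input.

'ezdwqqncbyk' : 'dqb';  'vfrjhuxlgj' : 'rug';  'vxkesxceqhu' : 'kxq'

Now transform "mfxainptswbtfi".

xnst

The rule is to keep one character in every 3, starting at position 3 (positions 3rd, 6th, 9th, ...).
So "mfxainptswbtfi" becomes "xnst".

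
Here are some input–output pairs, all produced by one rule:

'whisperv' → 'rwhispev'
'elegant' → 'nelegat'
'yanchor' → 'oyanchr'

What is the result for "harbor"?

Each output is the input with this applied: move the last character to the front, then swap the first and last characters.
"harbor" → "rharbo" → "oharbr".

oharbr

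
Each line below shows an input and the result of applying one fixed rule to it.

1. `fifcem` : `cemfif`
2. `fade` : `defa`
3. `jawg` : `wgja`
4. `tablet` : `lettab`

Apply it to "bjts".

tsbj

Looking at the pairs, the operation is to swap the front and back halves of the string.
On "bjts" that produces "tsbj".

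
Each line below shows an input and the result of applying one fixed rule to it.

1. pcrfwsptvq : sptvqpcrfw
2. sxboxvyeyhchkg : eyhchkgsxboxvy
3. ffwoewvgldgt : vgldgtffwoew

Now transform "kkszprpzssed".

pzssedkkszpr

What's happening: swap the front and back halves of the string.
On "kkszprpzssed" that produces "pzssedkkszpr".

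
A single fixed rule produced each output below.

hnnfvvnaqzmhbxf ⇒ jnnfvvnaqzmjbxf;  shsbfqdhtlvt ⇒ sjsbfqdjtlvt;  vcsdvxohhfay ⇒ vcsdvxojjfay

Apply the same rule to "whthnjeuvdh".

What's happening: replace every "h" with "j".
For "whthnjeuvdh" the result is "wjtjnjeuvdj".

wjtjnjeuvdj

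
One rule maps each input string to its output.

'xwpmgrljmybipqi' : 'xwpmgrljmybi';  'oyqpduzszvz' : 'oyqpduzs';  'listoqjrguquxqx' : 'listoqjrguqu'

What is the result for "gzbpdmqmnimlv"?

gzbpdmqmni

Each output is the input with this applied: delete the last 3 characters.
Doing the same to "gzbpdmqmnimlv": "gzbpdmqmni".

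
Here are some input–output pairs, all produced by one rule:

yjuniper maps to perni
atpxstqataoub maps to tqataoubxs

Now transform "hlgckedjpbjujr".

The pattern: delete the first 3 characters, then move the first 2 characters to the end (rotate left by 2).
Working it through for "hlgckedjpbjujr": intermediate "ckedjpbjujr", final "edjpbjujrck".

edjpbjujrck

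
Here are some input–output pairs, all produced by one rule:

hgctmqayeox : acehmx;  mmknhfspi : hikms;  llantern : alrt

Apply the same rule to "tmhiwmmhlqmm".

hlmmtw

The pattern: keep every other character starting from the first (positions 1st, 3rd, 5th, ...), then sort the characters into alphabetical order.
For "tmhiwmmhlqmm", step one produces "thwmlm"; step two turns that into "hlmmtw".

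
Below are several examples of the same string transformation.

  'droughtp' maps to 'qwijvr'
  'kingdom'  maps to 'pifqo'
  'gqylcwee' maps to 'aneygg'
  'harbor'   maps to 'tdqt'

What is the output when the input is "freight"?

gkijv

Looking at the pairs, the operation is to delete the first 2 characters, then shift every letter 2 places forward in the alphabet (wrapping around).
"freight" → "eight" → "gkijv".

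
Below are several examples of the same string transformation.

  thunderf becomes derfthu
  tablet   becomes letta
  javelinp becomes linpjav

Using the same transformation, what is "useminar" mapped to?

Looking at the pairs, the operation is to swap the front and back halves of the string, then delete the last character.
Starting from "useminar": after the first operation, "inarusem"; after the second, "inaruse".

inaruse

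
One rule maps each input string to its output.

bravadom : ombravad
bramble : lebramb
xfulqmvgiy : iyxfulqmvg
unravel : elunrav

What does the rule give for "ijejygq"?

gqijejy

Each output is the input with this applied: move the last 2 characters to the front (rotate right by 2).
On "ijejygq" that produces "gqijejy".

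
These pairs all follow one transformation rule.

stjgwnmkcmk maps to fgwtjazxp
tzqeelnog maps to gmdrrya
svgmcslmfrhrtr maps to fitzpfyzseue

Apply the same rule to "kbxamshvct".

The rule is to delete the last 2 characters, then shift every letter 13 places forward in the alphabet (wrapping around) — i.e. ROT13.
"kbxamshvct" → "kbxamshv" → "xoknzfui".
(Check on "tzqeelnog": → "tzqeeln" → "gmdrrya" ✓)

xoknzfui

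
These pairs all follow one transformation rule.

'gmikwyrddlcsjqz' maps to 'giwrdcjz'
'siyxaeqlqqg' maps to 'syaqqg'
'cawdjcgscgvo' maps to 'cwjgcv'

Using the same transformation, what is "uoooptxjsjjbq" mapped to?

The transformation: keep every other character starting from the first (positions 1st, 3rd, 5th, ...).
So "uoooptxjsjjbq" becomes "uopxsjq".

uopxsjq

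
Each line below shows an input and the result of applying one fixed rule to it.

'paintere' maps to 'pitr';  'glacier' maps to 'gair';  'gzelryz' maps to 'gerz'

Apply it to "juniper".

Each output is the input with this applied: keep every other character starting from the first (positions 1st, 3rd, 5th, ...).
Applying that to "juniper" gives "jnpr".

jnpr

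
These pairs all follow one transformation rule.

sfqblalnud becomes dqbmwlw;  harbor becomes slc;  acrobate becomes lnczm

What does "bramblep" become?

Rule — delete the last 3 characters, then shift every letter 11 places forward in the alphabet (wrapping around).
Working it through for "bramblep": intermediate "bramb", final "mclxm".

mclxm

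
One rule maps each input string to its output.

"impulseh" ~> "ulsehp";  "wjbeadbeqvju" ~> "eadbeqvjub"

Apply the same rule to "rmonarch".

narcho

Rule — delete the first 2 characters, then move the first character to the end.
Working it through for "rmonarch": intermediate "onarch", final "narcho".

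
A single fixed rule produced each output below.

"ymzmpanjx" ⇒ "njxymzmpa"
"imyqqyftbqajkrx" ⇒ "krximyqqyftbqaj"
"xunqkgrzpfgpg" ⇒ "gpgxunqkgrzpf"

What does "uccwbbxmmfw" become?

mfwuccwbbxm

Looking at the pairs, the operation is to move the last 3 characters to the front (rotate right by 3).
"uccwbbxmmfw" → "mfwuccwbbxm".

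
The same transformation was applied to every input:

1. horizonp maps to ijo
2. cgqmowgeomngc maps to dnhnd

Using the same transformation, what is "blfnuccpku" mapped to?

codv

What's happening: shift every letter 1 place forward in the alphabet (wrapping around), then keep one character in every 3, starting at position 1 (positions 1st, 4th, 7th, ...).
For "blfnuccpku", step one produces "cmgovddqlv"; step two turns that into "codv".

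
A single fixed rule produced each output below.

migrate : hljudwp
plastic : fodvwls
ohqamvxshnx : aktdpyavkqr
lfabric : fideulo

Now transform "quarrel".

Rule — swap the first and last characters, then shift every letter 3 places forward in the alphabet (wrapping around).
Applying that to "quarrel" gives "oxduuht".

oxduuht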